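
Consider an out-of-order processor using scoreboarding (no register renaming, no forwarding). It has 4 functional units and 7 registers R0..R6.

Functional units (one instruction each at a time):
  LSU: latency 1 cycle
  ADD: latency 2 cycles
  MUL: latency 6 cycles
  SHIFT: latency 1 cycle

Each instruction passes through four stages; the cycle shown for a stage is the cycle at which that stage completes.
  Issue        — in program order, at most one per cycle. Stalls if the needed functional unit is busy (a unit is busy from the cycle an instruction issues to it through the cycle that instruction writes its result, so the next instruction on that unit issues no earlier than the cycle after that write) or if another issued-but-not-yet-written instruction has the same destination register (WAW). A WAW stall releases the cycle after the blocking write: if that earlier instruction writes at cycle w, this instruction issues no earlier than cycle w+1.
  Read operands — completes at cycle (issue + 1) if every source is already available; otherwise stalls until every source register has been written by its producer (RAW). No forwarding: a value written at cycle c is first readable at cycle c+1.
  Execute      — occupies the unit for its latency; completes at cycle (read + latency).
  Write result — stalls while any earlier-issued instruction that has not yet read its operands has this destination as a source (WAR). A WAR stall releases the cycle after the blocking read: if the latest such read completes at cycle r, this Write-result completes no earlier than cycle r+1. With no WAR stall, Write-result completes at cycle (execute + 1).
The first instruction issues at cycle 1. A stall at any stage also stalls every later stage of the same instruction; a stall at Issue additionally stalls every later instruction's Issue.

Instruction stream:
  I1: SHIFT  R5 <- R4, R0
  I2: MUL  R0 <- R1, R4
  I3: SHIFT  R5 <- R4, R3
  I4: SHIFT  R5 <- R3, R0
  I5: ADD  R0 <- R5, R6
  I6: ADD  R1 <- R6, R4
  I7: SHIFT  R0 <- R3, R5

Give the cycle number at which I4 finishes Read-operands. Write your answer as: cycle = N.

I1  is:1  ro:2  ex:3  wr:4
I2  is:2  ro:3  ex:9  wr:10
I3  is:5  ro:6  ex:7  wr:8  — struct: SHIFT busy until I1 writes@4
I4  is:9  ro:11  ex:12  wr:13  — struct: SHIFT busy until I3 writes@8, RAW R0: wait I2 write@10
I5  is:11  ro:14  ex:16  wr:17  — WAW R0: wait I2 write@10, RAW R5: wait I4 write@13
I6  is:18  ro:19  ex:21  wr:22  — struct: ADD busy until I5 writes@17
I7  is:19  ro:20  ex:21  wr:22

cycle = 11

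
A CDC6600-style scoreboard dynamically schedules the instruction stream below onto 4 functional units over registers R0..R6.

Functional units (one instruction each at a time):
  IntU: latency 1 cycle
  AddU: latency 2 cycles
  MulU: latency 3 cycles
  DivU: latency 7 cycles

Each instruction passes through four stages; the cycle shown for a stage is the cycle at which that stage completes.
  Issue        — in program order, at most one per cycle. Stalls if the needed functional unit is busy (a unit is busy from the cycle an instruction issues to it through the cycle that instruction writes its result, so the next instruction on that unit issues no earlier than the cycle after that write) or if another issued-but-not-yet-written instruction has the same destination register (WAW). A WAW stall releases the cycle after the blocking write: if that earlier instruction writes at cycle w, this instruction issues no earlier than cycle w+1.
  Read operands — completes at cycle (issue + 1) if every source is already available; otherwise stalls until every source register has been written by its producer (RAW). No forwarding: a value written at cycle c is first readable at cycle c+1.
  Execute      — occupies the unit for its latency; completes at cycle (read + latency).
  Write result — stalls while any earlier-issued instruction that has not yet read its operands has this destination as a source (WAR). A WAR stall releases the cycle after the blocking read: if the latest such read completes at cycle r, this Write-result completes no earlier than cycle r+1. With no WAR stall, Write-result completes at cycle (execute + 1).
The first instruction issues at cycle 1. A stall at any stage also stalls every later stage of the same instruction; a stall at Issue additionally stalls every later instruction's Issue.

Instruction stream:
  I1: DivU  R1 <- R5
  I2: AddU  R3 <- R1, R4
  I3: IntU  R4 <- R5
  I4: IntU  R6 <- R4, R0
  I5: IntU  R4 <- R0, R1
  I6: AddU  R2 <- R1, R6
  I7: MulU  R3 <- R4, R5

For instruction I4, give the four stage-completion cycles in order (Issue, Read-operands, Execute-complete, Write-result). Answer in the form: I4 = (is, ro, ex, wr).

I4 = (13, 14, 15, 16)

I1  is:1  ro:2  ex:9  wr:10
I2  is:2  ro:11  ex:13  wr:14  — RAW R1: wait I1 write@10
I3  is:3  ro:4  ex:5  wr:12  — WAR R4: wait I2 read@11
I4  is:13  ro:14  ex:15  wr:16  — struct: IntU busy until I3 writes@12
I5  is:17  ro:18  ex:19  wr:20  — struct: IntU busy until I4 writes@16
I6  is:18  ro:19  ex:21  wr:22
I7  is:19  ro:21  ex:24  wr:25  — RAW R4: wait I5 write@20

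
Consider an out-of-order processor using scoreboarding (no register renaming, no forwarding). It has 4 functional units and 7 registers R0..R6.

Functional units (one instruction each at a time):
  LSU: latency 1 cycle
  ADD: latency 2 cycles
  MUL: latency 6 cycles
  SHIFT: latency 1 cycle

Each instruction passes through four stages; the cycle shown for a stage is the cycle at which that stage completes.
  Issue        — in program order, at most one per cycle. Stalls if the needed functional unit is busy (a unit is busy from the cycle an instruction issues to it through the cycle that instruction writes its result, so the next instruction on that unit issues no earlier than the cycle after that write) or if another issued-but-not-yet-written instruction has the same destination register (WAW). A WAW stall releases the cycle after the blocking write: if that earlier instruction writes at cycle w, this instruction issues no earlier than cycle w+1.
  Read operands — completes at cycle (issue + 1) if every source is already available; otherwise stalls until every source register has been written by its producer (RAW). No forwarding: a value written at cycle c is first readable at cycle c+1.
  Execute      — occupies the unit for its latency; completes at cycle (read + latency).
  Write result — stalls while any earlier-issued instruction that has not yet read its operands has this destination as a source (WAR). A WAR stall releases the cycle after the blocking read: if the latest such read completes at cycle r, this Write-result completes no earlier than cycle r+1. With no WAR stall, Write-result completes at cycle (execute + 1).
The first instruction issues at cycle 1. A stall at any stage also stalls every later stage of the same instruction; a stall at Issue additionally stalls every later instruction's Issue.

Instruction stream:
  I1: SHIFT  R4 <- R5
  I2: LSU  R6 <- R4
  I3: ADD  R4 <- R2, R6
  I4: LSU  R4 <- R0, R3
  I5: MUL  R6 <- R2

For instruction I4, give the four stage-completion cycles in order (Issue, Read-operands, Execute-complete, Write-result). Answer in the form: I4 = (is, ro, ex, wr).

cycle 1: I1 dispatched to SHIFT
cycle 2: I1 operands ready · I2 dispatched to LSU
cycle 3: I1 complete
cycle 4: R4←I1
cycle 5: I2 operands ready · I3 dispatched to ADD
cycle 6: I2 complete
cycle 7: R6←I2
cycle 8: I3 operands ready
cycle 10: I3 complete
cycle 11: R4←I3
cycle 12: I4 dispatched to LSU
cycle 13: I4 operands ready · I5 dispatched to MUL
cycle 14: I4 complete · I5 operands ready
cycle 15: R4←I4
cycle 20: I5 complete
cycle 21: R6←I5

I4 = (12, 13, 14, 15)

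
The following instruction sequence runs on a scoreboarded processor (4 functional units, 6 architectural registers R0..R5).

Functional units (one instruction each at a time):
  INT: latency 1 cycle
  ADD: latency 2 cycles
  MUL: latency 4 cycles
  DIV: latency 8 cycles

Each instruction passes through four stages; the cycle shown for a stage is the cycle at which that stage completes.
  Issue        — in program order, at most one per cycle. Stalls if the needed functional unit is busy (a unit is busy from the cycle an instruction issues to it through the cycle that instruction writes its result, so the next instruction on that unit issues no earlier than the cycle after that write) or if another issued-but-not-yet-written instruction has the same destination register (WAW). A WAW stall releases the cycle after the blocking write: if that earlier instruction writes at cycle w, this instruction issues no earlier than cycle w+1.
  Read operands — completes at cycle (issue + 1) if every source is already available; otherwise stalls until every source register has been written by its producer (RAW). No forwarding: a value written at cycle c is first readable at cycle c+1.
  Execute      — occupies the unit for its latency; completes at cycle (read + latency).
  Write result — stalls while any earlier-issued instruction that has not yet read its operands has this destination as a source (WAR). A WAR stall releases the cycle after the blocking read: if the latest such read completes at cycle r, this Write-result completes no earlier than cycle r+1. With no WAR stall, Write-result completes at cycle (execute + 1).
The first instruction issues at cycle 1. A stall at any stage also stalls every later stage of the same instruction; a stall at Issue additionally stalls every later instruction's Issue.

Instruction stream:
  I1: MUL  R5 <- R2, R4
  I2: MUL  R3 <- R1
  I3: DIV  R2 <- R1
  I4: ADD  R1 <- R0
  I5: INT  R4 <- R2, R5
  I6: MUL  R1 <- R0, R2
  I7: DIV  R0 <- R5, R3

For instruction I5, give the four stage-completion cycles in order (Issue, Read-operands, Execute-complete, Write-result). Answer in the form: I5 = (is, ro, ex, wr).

I5 = (11, 20, 21, 22)

cycle 1: I1→MUL
cycle 2: I1 RO
cycle 6: I1 EX
cycle 7: I1 WR R5
cycle 8: I2→MUL
cycle 9: I2 RO | I3→DIV
cycle 10: I3 RO | I4→ADD
cycle 11: I4 RO | I5→INT
cycle 13: I2 EX | I4 EX
cycle 14: I2 WR R3 | I4 WR R1
cycle 15: I6→MUL
cycle 18: I3 EX
cycle 19: I3 WR R2
cycle 20: I5 RO | I6 RO | I7→DIV
cycle 21: I5 EX | I7 RO
cycle 22: I5 WR R4
cycle 24: I6 EX
cycle 25: I6 WR R1
cycle 29: I7 EX
cycle 30: I7 WR R0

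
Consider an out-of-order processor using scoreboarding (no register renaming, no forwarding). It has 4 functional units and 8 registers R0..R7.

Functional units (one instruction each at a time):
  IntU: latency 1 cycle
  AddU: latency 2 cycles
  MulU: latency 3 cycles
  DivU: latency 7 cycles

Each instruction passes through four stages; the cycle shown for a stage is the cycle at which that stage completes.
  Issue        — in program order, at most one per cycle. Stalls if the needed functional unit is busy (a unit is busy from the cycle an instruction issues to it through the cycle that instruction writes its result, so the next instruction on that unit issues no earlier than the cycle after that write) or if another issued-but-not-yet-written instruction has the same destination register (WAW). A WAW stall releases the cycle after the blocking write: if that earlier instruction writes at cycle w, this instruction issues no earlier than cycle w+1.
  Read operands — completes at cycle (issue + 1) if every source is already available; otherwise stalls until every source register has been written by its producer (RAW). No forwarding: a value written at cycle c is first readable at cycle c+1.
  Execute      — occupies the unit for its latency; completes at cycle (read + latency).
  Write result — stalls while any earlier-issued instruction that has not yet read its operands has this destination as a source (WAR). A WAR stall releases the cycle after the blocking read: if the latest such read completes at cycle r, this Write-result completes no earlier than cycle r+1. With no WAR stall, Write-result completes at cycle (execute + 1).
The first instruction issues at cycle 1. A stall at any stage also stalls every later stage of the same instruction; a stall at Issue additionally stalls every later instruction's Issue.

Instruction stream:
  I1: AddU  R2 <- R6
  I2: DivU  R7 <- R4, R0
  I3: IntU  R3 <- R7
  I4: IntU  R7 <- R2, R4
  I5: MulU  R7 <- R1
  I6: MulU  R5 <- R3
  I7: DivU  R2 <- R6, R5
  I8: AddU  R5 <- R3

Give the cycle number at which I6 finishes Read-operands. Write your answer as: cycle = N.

cycle = 26

I1: IS=1 RO=2 EX=4 WR=5
I2: IS=2 RO=3 EX=10 WR=11
I3: IS=3 RO=12 EX=13 WR=14  [RAW R7: wait I2 write@11]
I4: IS=15 RO=16 EX=17 WR=18  [struct: IntU busy until I3 writes@14]
I5: IS=19 RO=20 EX=23 WR=24  [WAW R7: wait I4 write@18]
I6: IS=25 RO=26 EX=29 WR=30  [struct: MulU busy until I5 writes@24]
I7: IS=26 RO=31 EX=38 WR=39  [RAW R5: wait I6 write@30]
I8: IS=31 RO=32 EX=34 WR=35  [WAW R5: wait I6 write@30]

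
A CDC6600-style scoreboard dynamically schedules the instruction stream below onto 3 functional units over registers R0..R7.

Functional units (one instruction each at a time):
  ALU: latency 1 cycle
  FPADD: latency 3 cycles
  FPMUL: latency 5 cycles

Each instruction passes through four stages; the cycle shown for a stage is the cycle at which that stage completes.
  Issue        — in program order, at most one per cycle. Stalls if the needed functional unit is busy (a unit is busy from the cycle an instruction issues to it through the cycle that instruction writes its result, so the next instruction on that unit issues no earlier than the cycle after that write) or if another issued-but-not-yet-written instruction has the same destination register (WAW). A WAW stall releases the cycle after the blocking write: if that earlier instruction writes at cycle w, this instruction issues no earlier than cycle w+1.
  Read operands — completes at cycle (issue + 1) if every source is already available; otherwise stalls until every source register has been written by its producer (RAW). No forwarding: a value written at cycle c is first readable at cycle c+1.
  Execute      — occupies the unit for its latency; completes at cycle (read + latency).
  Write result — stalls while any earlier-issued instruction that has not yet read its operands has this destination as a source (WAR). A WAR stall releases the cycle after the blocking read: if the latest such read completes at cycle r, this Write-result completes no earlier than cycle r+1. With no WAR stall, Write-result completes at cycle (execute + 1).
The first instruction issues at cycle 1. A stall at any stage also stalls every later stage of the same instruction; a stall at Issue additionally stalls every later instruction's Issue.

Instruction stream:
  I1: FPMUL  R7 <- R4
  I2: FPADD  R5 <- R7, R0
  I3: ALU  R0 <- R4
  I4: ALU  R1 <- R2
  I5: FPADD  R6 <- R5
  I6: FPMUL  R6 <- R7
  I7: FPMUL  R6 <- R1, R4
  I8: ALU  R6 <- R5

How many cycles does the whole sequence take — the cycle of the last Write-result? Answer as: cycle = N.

cycle = 39

  I1 | 1 | 2 | 7 | 8
  I2 | 2 | 9 | 12 | 13   RAW R7: wait I1 write@8
  I3 | 3 | 4 | 5 | 10   WAR R0: wait I2 read@9
  I4 | 11 | 12 | 13 | 14   struct: ALU busy until I3 writes@10
  I5 | 14 | 15 | 18 | 19   struct: FPADD busy until I2 writes@13
  I6 | 20 | 21 | 26 | 27   WAW R6: wait I5 write@19
  I7 | 28 | 29 | 34 | 35   struct: FPMUL busy until I6 writes@27
  I8 | 36 | 37 | 38 | 39   WAW R6: wait I7 write@35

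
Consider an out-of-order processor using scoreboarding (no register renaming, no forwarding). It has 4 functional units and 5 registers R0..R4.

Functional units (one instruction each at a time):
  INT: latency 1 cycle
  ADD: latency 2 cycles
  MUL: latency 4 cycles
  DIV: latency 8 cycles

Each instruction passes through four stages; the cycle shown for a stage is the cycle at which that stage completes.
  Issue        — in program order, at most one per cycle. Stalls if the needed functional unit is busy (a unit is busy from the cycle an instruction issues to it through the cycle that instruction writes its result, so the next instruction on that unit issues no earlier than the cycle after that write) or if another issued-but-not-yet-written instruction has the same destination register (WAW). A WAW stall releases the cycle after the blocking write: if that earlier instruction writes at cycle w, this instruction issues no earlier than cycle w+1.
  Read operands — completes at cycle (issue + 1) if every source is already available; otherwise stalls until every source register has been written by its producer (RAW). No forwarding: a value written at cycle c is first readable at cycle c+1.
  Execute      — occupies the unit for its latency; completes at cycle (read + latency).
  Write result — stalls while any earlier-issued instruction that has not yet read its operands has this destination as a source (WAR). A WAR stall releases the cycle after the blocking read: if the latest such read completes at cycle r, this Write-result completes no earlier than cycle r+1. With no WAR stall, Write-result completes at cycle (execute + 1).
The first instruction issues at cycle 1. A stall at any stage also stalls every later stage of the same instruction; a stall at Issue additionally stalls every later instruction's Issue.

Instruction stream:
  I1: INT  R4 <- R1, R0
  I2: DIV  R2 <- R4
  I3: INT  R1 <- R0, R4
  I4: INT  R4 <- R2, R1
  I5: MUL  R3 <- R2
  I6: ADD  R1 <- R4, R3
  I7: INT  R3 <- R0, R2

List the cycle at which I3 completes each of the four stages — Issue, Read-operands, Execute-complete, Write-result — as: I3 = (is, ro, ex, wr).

t=1  issue I1 (INT)
t=2  I1 read-ops | issue I2 (DIV)
t=3  I1 finished on INT
t=4  I1→R4
t=5  I2 read-ops | issue I3 (INT)
t=6  I3 read-ops
t=7  I3 finished on INT
t=8  I3→R1
t=9  issue I4 (INT)
t=10  issue I5 (MUL)
t=11  issue I6 (ADD)
t=13  I2 finished on DIV
t=14  I2→R2
t=15  I4 read-ops | I5 read-ops
t=16  I4 finished on INT
t=17  I4→R4
t=19  I5 finished on MUL
t=20  I5→R3
t=21  I6 read-ops | issue I7 (INT)
t=22  I7 read-ops
t=23  I6 finished on ADD | I7 finished on INT
t=24  I6→R1 | I7→R3

I3 = (5, 6, 7, 8)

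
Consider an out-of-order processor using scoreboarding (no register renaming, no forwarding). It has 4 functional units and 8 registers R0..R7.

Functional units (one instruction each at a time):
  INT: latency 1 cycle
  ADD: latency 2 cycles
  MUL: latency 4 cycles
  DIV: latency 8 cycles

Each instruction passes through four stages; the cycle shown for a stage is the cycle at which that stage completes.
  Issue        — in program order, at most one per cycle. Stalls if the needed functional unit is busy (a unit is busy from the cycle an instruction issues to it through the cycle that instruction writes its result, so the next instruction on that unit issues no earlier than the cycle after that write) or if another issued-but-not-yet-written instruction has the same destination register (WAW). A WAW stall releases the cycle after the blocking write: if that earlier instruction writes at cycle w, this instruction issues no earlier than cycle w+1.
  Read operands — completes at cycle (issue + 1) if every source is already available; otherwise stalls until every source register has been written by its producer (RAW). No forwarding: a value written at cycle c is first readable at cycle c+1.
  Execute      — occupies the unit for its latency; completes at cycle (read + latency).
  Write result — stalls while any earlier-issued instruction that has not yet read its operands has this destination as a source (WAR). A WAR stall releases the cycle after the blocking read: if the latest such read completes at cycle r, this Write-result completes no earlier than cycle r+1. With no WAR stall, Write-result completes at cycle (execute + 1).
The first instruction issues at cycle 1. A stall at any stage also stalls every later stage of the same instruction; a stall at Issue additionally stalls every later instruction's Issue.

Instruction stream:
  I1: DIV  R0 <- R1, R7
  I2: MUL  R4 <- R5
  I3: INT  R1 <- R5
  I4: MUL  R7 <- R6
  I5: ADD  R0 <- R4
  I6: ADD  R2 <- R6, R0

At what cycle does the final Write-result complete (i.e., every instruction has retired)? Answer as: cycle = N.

cycle = 21

[I1] 1/2/10/11
[I2] 2/3/7/8
[I3] 3/4/5/6
[I4] 9/10/14/15  (struct: MUL busy until I2 writes@8)
[I5] 12/13/15/16  (WAW R0: wait I1 write@11)
[I6] 17/18/20/21  (struct: ADD busy until I5 writes@16)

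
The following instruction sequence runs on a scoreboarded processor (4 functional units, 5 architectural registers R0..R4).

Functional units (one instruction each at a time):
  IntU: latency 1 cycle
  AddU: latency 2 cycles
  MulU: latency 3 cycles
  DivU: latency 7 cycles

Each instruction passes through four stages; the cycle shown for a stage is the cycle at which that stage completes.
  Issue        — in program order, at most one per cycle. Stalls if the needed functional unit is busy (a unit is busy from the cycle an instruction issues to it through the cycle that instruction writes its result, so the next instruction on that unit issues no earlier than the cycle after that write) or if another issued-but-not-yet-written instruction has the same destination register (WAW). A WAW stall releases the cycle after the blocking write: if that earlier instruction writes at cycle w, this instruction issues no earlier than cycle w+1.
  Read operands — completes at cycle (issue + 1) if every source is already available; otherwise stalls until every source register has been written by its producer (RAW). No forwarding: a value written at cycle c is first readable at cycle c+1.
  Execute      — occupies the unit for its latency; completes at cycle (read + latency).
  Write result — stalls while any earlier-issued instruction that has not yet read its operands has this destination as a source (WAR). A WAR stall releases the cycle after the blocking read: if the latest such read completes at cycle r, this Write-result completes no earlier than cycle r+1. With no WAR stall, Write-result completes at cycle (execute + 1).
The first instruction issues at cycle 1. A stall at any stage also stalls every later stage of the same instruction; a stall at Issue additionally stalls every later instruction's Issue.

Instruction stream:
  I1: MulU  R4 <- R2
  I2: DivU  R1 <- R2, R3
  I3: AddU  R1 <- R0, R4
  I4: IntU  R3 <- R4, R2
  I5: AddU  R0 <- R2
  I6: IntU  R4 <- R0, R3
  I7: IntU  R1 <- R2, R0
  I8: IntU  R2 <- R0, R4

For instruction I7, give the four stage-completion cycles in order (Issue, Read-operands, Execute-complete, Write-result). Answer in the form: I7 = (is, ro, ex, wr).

I7 = (25, 26, 27, 28)

I1: IS=1 RO=2 EX=5 WR=6
I2: IS=2 RO=3 EX=10 WR=11
I3: IS=12 RO=13 EX=15 WR=16  [WAW R1: wait I2 write@11]
I4: IS=13 RO=14 EX=15 WR=16
I5: IS=17 RO=18 EX=20 WR=21  [struct: AddU busy until I3 writes@16]
I6: IS=18 RO=22 EX=23 WR=24  [RAW R0: wait I5 write@21]
I7: IS=25 RO=26 EX=27 WR=28  [struct: IntU busy until I6 writes@24]
I8: IS=29 RO=30 EX=31 WR=32  [struct: IntU busy until I7 writes@28]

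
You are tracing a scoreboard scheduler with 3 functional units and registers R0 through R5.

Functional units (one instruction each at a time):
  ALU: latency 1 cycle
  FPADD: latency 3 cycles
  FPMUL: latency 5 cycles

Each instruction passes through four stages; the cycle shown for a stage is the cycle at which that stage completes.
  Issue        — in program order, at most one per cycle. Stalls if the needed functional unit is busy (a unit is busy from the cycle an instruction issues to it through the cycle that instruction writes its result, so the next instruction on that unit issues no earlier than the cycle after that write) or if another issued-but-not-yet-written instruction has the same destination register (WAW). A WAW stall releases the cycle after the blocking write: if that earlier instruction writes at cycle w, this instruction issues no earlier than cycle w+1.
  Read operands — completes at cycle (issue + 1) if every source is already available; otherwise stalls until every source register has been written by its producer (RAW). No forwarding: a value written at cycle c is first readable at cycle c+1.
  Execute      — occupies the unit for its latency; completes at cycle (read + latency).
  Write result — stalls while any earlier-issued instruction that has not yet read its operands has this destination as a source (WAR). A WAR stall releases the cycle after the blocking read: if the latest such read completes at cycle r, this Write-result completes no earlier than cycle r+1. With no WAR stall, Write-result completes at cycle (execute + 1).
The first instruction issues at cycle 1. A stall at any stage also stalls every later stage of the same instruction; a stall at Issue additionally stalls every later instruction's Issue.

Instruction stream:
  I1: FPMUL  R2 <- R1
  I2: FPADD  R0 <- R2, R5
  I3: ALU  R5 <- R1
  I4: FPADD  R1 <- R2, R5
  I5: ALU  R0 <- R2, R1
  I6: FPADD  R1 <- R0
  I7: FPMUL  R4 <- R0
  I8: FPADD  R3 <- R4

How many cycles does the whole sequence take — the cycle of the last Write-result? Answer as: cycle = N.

cycle = 34

[1] issue I1 (FPMUL)
[2] I1 read-ops · issue I2 (FPADD)
[3] issue I3 (ALU)
[4] I3 read-ops
[5] I3 finished on ALU
[7] I1 finished on FPMUL
[8] I1→R2
[9] I2 read-ops
[10] I3→R5
[12] I2 finished on FPADD
[13] I2→R0
[14] issue I4 (FPADD)
[15] I4 read-ops · issue I5 (ALU)
[18] I4 finished on FPADD
[19] I4→R1
[20] I5 read-ops · issue I6 (FPADD)
[21] I5 finished on ALU · issue I7 (FPMUL)
[22] I5→R0
[23] I6 read-ops · I7 read-ops
[26] I6 finished on FPADD
[27] I6→R1
[28] I7 finished on FPMUL · issue I8 (FPADD)
[29] I7→R4
[30] I8 read-ops
[33] I8 finished on FPADD
[34] I8→R3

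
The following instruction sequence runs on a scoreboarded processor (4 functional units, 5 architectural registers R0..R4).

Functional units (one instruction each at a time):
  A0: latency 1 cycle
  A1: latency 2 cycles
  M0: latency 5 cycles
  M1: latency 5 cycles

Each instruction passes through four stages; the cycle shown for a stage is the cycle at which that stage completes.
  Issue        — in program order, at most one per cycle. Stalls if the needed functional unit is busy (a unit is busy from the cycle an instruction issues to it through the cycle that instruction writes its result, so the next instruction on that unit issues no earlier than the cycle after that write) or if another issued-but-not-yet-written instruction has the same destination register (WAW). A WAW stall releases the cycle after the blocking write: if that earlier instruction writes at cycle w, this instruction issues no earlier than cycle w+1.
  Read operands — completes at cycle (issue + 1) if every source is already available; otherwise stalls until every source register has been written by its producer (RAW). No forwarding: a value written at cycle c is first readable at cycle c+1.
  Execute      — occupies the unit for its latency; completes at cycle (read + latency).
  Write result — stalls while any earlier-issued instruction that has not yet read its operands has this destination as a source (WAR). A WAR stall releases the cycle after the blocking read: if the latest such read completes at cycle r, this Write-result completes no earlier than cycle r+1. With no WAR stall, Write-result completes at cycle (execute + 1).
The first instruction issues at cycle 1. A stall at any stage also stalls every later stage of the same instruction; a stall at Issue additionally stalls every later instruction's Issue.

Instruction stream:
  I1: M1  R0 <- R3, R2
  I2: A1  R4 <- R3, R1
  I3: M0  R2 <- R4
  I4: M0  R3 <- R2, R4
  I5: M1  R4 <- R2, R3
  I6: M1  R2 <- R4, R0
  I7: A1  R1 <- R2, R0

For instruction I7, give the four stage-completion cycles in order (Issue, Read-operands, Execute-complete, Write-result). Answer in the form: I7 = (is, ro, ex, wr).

I7 = (30, 37, 39, 40)

I1  is:1  ro:2  ex:7  wr:8
I2  is:2  ro:3  ex:5  wr:6
I3  is:3  ro:7  ex:12  wr:13  — RAW R4: wait I2 write@6
I4  is:14  ro:15  ex:20  wr:21  — struct: M0 busy until I3 writes@13
I5  is:15  ro:22  ex:27  wr:28  — RAW R3: wait I4 write@21
I6  is:29  ro:30  ex:35  wr:36  — struct: M1 busy until I5 writes@28
I7  is:30  ro:37  ex:39  wr:40  — RAW R2: wait I6 write@36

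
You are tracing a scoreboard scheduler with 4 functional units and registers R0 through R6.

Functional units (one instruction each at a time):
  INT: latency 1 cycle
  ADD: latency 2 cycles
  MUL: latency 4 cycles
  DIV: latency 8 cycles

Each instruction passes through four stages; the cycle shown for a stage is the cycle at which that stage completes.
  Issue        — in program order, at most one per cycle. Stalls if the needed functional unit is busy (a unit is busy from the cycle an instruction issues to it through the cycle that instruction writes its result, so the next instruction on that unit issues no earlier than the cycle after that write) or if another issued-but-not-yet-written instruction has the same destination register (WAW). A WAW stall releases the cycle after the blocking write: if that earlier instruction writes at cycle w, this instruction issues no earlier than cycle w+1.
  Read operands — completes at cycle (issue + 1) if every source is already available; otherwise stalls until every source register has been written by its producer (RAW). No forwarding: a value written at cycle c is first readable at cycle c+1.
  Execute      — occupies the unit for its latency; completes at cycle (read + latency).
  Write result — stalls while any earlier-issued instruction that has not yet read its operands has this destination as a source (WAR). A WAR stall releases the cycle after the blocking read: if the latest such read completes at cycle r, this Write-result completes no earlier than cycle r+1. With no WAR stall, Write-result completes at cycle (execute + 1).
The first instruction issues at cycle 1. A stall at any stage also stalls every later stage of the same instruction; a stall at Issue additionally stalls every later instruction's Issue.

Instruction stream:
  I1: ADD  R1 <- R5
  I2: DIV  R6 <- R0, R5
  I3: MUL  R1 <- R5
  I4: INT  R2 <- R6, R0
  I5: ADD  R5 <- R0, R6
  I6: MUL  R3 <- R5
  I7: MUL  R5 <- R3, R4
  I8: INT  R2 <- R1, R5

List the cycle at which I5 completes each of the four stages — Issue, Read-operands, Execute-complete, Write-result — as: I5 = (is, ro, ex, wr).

  I1 | 1 | 2 | 4 | 5
  I2 | 2 | 3 | 11 | 12
  I3 | 6 | 7 | 11 | 12   WAW R1: wait I1 write@5
  I4 | 7 | 13 | 14 | 15   RAW R6: wait I2 write@12
  I5 | 8 | 13 | 15 | 16   RAW R6: wait I2 write@12
  I6 | 13 | 17 | 21 | 22   struct: MUL busy until I3 writes@12 · RAW R5: wait I5 write@16
  I7 | 23 | 24 | 28 | 29   struct: MUL busy until I6 writes@22
  I8 | 24 | 30 | 31 | 32   RAW R5: wait I7 write@29

I5 = (8, 13, 15, 16)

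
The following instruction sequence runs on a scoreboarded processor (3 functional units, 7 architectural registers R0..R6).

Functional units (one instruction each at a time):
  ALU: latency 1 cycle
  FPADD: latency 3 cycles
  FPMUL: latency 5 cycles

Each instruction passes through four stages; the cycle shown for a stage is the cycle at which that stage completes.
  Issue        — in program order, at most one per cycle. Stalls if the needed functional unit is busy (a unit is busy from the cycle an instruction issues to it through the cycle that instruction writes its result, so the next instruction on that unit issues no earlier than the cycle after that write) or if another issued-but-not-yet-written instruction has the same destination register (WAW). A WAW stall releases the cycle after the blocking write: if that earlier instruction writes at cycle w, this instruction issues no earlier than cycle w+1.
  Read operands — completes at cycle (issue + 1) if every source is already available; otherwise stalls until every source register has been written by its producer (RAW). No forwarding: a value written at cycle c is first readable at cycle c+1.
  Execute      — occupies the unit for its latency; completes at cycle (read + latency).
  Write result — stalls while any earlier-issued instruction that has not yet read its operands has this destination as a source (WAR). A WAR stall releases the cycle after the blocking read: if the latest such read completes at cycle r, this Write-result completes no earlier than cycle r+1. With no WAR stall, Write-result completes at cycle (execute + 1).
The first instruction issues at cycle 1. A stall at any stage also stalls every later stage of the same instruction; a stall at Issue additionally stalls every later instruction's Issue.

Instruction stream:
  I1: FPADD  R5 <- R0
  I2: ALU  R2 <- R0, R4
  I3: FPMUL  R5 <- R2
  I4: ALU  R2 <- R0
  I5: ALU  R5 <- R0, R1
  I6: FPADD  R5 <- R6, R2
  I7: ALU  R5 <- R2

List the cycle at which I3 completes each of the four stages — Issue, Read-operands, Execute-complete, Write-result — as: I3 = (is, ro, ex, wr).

I3 = (7, 8, 13, 14)

[1] I1→FPADD
[2] I1 RO | I2→ALU
[3] I2 RO
[4] I2 EX
[5] I1 EX | I2 WR R2
[6] I1 WR R5
[7] I3→FPMUL
[8] I3 RO | I4→ALU
[9] I4 RO
[10] I4 EX
[11] I4 WR R2
[13] I3 EX
[14] I3 WR R5
[15] I5→ALU
[16] I5 RO
[17] I5 EX
[18] I5 WR R5
[19] I6→FPADD
[20] I6 RO
[23] I6 EX
[24] I6 WR R5
[25] I7→ALU
[26] I7 RO
[27] I7 EX
[28] I7 WR R5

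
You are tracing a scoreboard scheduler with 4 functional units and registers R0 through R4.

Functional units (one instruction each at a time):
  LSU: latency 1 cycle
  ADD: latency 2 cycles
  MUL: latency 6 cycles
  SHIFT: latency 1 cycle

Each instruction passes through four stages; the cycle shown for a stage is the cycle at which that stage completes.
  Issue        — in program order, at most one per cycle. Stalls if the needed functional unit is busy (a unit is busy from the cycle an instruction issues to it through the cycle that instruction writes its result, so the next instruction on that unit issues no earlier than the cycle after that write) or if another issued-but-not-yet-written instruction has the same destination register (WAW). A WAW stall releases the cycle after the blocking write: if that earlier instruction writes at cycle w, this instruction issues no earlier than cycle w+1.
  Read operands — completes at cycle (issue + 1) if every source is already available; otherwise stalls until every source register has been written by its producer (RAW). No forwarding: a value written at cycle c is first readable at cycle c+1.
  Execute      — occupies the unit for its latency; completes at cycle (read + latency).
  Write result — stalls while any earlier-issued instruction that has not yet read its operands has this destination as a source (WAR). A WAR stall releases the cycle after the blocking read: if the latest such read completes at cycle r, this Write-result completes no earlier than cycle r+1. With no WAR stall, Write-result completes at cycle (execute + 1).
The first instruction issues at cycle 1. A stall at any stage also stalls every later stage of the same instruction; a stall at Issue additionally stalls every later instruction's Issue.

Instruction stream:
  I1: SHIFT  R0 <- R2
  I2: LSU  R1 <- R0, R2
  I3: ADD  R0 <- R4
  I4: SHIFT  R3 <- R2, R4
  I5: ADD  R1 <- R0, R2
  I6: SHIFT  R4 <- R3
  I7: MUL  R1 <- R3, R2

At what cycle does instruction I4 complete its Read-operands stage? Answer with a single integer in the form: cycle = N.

I1 -> (1, 2, 3, 4)
I2 -> (2, 5, 6, 7)  // RAW R0: wait I1 write@4
I3 -> (5, 6, 8, 9)  // WAW R0: wait I1 write@4
I4 -> (6, 7, 8, 9)
I5 -> (10, 11, 13, 14)  // struct: ADD busy until I3 writes@9
I6 -> (11, 12, 13, 14)
I7 -> (15, 16, 22, 23)  // WAW R1: wait I5 write@14

cycle = 7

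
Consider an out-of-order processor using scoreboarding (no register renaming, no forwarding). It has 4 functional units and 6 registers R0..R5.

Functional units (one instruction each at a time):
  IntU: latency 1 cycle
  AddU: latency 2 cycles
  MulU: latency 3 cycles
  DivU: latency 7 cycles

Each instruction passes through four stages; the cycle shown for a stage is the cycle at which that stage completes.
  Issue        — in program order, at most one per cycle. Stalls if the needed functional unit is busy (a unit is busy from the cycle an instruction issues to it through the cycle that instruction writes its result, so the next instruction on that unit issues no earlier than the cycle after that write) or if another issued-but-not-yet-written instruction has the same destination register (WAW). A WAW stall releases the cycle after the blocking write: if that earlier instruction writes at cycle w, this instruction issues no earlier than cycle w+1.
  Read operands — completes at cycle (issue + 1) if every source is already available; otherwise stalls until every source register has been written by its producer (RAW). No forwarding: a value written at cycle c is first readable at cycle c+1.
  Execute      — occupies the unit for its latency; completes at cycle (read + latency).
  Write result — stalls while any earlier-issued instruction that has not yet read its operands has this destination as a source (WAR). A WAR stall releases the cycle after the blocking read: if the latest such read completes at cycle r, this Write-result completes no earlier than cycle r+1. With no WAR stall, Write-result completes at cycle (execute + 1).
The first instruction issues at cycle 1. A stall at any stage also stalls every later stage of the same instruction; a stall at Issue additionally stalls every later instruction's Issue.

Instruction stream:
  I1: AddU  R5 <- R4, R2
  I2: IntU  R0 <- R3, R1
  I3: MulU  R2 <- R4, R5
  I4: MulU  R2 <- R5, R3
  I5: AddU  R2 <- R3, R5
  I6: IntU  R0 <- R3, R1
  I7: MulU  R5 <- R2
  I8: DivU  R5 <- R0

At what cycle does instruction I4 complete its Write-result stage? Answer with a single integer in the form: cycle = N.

1) issue 1, read 2, done 4, write 5
2) issue 2, read 3, done 4, write 5
3) issue 3, read 6, done 9, write 10  <RAW R5: wait I1 write@5>
4) issue 11, read 12, done 15, write 16  <struct: MulU busy until I3 writes@10>
5) issue 17, read 18, done 20, write 21  <WAW R2: wait I4 write@16>
6) issue 18, read 19, done 20, write 21
7) issue 19, read 22, done 25, write 26  <RAW R2: wait I5 write@21>
8) issue 27, read 28, done 35, write 36  <WAW R5: wait I7 write@26>

cycle = 16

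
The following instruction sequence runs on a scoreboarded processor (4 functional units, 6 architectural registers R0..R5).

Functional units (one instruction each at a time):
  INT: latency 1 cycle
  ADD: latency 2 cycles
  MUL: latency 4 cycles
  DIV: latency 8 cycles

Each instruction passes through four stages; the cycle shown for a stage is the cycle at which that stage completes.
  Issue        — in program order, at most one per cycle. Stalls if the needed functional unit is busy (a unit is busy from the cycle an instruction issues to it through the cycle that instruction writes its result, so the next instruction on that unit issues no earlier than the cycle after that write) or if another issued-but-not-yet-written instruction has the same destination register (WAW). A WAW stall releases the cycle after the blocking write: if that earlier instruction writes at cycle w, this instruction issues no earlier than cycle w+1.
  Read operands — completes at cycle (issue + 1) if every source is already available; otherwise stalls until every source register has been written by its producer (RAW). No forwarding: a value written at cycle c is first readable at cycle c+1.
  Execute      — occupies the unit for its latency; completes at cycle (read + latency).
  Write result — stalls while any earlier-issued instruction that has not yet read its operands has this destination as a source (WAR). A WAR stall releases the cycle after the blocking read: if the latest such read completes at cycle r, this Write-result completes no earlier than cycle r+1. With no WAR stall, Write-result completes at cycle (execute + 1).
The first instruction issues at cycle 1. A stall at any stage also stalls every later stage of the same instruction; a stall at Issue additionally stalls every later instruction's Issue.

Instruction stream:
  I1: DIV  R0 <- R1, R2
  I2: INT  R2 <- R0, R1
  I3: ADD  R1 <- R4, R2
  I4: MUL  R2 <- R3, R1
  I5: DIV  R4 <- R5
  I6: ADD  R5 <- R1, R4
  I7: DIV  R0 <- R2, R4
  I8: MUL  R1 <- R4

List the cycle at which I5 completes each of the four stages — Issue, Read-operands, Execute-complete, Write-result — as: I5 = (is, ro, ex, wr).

I5 = (16, 17, 25, 26)

I1 -> (1, 2, 10, 11)
I2 -> (2, 12, 13, 14)  // RAW R0: wait I1 write@11
I3 -> (3, 15, 17, 18)  // RAW R2: wait I2 write@14
I4 -> (15, 19, 23, 24)  // WAW R2: wait I2 write@14, RAW R1: wait I3 write@18
I5 -> (16, 17, 25, 26)
I6 -> (19, 27, 29, 30)  // struct: ADD busy until I3 writes@18, RAW R4: wait I5 write@26
I7 -> (27, 28, 36, 37)  // struct: DIV busy until I5 writes@26
I8 -> (28, 29, 33, 34)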